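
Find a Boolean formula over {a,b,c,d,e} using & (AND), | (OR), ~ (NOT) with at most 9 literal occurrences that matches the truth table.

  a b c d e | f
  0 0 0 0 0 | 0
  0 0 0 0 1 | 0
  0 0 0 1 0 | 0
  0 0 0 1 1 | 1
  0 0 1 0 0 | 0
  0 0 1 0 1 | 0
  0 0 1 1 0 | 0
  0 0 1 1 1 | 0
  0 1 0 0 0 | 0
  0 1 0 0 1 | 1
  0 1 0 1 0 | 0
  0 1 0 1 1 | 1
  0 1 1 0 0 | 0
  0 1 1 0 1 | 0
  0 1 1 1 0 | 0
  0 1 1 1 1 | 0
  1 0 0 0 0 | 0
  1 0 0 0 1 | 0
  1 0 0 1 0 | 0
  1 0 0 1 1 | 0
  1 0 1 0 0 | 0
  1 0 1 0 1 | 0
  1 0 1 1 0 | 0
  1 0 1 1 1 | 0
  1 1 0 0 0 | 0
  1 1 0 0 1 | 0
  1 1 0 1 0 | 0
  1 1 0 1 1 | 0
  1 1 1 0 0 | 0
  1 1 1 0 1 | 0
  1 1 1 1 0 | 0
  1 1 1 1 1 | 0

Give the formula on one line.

((((~a | e) & d) | (b | c)) & (~a & (e & ~c)))

  ~a = 11111111111111110000000000000000
  (~a | e) = 11111111111111110101010101010101
  ((~a | e) & d) = 00110011001100110001000100010001
  (b | c) = 00001111111111110000111111111111
  (((~a | e) & d) | (b | c)) = 00111111111111110001111111111111
  ~c = 11110000111100001111000011110000
  (e & ~c) = 01010000010100000101000001010000
  (~a & (e & ~c)) = 01010000010100000000000000000000
  ((((~a | e) & d) | (b | c)) & (~a & (e & ~c))) = 00010000010100000000000000000000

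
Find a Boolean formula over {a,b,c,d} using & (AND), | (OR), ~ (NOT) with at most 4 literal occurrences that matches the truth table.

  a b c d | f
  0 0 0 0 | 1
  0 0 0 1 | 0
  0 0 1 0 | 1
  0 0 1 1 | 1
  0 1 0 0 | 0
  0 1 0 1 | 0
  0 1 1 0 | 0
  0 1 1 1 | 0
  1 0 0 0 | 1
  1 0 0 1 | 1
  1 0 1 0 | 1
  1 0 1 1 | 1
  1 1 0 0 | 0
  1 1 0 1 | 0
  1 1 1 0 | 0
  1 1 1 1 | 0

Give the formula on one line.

(~b & ((a | ~d) | c))

  ~b = 1111000011110000
  ~d = 1010101010101010
  (a | ~d) = 1010101011111111
  ((a | ~d) | c) = 1011101111111111
  (~b & ((a | ~d) | c)) = 1011000011110000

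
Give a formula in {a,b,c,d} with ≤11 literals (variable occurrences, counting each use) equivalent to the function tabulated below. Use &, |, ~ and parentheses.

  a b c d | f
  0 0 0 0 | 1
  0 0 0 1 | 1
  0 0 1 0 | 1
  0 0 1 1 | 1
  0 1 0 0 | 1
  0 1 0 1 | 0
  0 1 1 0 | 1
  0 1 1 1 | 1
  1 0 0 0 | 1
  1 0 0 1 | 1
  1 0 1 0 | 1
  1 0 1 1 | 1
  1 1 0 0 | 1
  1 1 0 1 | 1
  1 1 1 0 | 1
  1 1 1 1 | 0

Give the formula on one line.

(((~d & b) | (c & ~a)) | (~b | ((a & ~c) & d)))

  ~d = 1010101010101010
  (~d & b) = 0000101000001010
  ~a = 1111111100000000
  (c & ~a) = 0011001100000000
  ((~d & b) | (c & ~a)) = 0011101100001010
  ~b = 1111000011110000
  ~c = 1100110011001100
  (a & ~c) = 0000000011001100
  ((a & ~c) & d) = 0000000001000100
  (~b | ((a & ~c) & d)) = 1111000011110100
  (((~d & b) | (c & ~a)) | (~b | ((a & ~c) & d))) = 1111101111111110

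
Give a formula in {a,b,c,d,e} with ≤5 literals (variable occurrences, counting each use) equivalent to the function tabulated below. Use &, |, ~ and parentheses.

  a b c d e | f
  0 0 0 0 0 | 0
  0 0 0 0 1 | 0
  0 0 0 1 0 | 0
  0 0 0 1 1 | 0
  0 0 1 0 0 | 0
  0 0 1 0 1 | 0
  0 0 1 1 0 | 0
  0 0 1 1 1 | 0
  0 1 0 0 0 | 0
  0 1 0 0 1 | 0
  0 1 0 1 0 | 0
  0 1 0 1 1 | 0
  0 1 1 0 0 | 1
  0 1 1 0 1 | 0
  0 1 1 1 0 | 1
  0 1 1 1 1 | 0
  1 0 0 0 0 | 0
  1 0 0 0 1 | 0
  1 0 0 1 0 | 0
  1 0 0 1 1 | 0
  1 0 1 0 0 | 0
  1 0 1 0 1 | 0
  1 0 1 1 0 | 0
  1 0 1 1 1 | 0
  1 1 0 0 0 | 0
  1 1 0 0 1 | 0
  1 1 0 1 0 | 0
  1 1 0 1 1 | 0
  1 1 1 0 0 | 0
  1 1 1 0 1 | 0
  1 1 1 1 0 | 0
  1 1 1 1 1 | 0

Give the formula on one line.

((~a & ~e) & (c & b))

  ~a = 11111111111111110000000000000000
  ~e = 10101010101010101010101010101010
  (~a & ~e) = 10101010101010100000000000000000
  (c & b) = 00000000000011110000000000001111
  ((~a & ~e) & (c & b)) = 00000000000010100000000000000000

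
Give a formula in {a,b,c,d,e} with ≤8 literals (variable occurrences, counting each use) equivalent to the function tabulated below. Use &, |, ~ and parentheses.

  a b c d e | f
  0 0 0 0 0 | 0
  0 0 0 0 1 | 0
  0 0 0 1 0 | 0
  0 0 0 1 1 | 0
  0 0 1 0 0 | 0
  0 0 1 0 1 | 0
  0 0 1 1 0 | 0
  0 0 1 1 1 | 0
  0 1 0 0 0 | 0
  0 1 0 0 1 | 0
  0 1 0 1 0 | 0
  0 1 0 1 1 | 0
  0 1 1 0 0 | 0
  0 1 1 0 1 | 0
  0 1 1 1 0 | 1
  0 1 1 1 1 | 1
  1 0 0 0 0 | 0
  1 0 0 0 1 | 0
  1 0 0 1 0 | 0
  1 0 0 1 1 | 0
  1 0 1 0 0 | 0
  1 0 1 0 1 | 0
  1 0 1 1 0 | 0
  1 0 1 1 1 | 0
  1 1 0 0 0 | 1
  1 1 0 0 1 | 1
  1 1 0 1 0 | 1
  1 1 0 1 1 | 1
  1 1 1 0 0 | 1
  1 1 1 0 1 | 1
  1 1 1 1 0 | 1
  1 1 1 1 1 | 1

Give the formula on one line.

(((b & c) | a) & ((d | a) & b))

  (b & c) = 00000000000011110000000000001111
  ((b & c) | a) = 00000000000011111111111111111111
  (d | a) = 00110011001100111111111111111111
  ((d | a) & b) = 00000000001100110000000011111111
  (((b & c) | a) & ((d | a) & b)) = 00000000000000110000000011111111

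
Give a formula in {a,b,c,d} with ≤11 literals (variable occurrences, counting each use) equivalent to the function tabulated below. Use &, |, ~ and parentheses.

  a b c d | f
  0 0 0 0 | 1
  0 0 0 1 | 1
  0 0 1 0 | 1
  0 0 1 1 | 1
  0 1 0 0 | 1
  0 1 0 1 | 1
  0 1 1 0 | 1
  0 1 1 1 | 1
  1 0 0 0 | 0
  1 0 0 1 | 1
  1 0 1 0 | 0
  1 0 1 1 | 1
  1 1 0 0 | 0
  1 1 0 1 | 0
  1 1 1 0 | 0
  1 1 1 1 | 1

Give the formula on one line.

(((c & d) | ~a) | (((d | b) & (d | (~b | ~c))) & ~b))

  (c & d) = 0001000100010001
  ~a = 1111111100000000
  ((c & d) | ~a) = 1111111100010001
  (d | b) = 0101111101011111
  ~b = 1111000011110000
  ~c = 1100110011001100
  (~b | ~c) = 1111110011111100
  (d | (~b | ~c)) = 1111110111111101
  ((d | b) & (d | (~b | ~c))) = 0101110101011101
  (((d | b) & (d | (~b | ~c))) & ~b) = 0101000001010000
  (((c & d) | ~a) | (((d | b) & (d | (~b | ~c))) & ~b)) = 1111111101010001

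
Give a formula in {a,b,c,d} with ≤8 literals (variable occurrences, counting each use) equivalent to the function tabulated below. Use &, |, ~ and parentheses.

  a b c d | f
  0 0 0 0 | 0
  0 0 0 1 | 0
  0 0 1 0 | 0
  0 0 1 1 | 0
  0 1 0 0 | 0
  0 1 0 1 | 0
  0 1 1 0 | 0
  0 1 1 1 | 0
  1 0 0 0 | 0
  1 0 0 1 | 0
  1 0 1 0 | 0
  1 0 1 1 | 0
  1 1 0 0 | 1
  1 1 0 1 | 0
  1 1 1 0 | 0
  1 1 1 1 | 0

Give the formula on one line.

(((~a | c) | ~d) & ((b & (~c | ~a)) & a))

  ~a = 1111111100000000
  (~a | c) = 1111111100110011
  ~d = 1010101010101010
  ((~a | c) | ~d) = 1111111110111011
  ~c = 1100110011001100
  (~c | ~a) = 1111111111001100
  (b & (~c | ~a)) = 0000111100001100
  ((b & (~c | ~a)) & a) = 0000000000001100
  (((~a | c) | ~d) & ((b & (~c | ~a)) & a)) = 0000000000001000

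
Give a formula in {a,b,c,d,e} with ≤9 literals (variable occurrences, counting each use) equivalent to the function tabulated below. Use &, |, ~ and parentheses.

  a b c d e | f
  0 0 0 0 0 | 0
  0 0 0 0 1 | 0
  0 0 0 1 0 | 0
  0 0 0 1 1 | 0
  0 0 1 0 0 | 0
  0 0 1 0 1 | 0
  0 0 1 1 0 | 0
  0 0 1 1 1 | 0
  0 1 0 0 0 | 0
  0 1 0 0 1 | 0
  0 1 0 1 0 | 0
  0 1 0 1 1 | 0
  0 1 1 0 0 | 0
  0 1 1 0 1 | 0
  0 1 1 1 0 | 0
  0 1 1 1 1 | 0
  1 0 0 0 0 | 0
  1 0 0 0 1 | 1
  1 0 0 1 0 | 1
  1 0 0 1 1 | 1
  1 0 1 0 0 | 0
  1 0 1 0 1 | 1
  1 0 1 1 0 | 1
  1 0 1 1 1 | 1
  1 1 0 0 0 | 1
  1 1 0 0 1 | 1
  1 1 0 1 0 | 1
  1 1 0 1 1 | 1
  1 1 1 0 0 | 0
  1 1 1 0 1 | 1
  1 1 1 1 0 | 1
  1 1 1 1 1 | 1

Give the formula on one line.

  ~e = 10101010101010101010101010101010
  (d & ~e) = 00100010001000100010001000100010
  ~a = 11111111111111110000000000000000
  (~a | d) = 11111111111111110011001100110011
  ~d = 11001100110011001100110011001100
  (~d & b) = 00000000110011000000000011001100
  ((~a | d) | (~d & b)) = 11111111111111110011001111111111
  ~c = 11110000111100001111000011110000
  (((~a | d) | (~d & b)) & ~c) = 11110000111100000011000011110000
  ((d & ~e) | (((~a | d) | (~d & b)) & ~c)) = 11110010111100100011001011110010
  (e | ((d & ~e) | (((~a | d) | (~d & b)) & ~c))) = 11110111111101110111011111110111
  (a & (e | ((d & ~e) | (((~a | d) | (~d & b)) & ~c)))) = 00000000000000000111011111110111

(a & (e | ((d & ~e) | (((~a | d) | (~d & b)) & ~c))))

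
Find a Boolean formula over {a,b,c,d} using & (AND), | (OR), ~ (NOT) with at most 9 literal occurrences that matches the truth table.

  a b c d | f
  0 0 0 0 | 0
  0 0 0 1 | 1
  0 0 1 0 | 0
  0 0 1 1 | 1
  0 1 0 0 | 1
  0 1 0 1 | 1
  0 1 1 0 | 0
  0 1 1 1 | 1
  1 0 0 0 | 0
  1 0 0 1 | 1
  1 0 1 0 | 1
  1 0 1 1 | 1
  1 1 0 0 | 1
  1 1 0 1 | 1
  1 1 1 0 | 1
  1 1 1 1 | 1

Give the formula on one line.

  ~c = 1100110011001100
  (~c | d) = 1101110111011101
  ((~c | d) | a) = 1101110111111111
  (b | d) = 0101111101011111
  ((b | d) | c) = 0111111101111111
  (((~c | d) | a) & ((b | d) | c)) = 0101110101111111

(((~c | d) | a) & ((b | d) | c))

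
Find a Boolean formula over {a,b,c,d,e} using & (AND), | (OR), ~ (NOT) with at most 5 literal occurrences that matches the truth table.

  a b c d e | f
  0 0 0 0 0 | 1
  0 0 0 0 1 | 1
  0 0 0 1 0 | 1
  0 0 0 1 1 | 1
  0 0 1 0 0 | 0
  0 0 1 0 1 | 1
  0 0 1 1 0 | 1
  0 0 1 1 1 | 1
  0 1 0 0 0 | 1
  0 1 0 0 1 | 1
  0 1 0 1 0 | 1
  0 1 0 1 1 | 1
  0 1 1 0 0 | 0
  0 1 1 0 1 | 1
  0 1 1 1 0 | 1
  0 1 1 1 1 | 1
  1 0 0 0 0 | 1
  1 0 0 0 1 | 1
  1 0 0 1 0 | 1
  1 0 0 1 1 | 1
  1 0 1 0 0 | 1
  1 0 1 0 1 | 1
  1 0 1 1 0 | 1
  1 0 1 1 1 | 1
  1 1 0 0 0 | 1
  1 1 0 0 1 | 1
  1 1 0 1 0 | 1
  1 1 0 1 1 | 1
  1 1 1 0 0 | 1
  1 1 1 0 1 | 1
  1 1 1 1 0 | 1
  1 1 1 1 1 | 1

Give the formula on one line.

((a | (e | d)) | (~e & ~c))

  (e | d) = 01110111011101110111011101110111
  (a | (e | d)) = 01110111011101111111111111111111
  ~e = 10101010101010101010101010101010
  ~c = 11110000111100001111000011110000
  (~e & ~c) = 10100000101000001010000010100000
  ((a | (e | d)) | (~e & ~c)) = 11110111111101111111111111111111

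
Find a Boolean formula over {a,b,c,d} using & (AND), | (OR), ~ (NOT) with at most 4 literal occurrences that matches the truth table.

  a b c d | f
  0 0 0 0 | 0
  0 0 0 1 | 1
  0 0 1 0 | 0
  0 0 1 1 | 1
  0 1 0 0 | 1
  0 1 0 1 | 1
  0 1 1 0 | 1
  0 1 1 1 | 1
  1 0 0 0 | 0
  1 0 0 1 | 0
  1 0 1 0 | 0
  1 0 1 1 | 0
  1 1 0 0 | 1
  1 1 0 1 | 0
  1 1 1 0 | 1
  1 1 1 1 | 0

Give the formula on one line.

((~a | ~d) & (d | b))

  ~a = 1111111100000000
  ~d = 1010101010101010
  (~a | ~d) = 1111111110101010
  (d | b) = 0101111101011111
  ((~a | ~d) & (d | b)) = 0101111100001010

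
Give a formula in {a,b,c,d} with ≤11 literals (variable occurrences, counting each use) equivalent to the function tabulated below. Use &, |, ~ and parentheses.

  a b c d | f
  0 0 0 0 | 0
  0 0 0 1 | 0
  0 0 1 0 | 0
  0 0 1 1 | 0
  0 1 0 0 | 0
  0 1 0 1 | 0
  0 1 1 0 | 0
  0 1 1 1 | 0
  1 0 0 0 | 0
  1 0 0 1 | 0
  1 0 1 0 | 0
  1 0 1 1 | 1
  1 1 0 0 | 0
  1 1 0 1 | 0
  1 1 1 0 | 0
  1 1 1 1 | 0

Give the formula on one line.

  ~c = 1100110011001100
  ~b = 1111000011110000
  (~c & ~b) = 1100000011000000
  (~b & d) = 0101000001010000
  (a & (~b & d)) = 0000000001010000
  ((~c & ~b) | (a & (~b & d))) = 1100000011010000
  (c | b) = 0011111100111111
  (d & (c | b)) = 0001010100010101
  (((~c & ~b) | (a & (~b & d))) & (d & (c | b))) = 0000000000010000

(((~c & ~b) | (a & (~b & d))) & (d & (c | b)))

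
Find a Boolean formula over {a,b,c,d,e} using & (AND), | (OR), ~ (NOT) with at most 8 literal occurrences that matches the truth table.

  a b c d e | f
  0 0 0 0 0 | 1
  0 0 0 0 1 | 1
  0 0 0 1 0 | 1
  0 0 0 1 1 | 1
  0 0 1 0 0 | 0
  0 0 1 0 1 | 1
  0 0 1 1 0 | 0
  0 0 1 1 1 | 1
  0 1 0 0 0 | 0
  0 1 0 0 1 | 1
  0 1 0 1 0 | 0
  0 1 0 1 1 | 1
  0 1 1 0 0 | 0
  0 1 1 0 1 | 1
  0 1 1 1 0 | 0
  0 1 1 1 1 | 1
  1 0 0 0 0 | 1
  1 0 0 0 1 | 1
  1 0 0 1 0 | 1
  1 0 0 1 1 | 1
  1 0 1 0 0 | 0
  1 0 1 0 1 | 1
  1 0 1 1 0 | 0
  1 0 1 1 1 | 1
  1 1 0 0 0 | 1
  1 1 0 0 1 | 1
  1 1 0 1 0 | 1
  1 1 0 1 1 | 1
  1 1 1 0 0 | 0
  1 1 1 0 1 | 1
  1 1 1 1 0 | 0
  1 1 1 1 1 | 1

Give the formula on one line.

  (c & e) = 00000101000001010000010100000101
  ~c = 11110000111100001111000011110000
  ~b = 11111111000000001111111100000000
  (e | ~b) = 11111111010101011111111101010101
  ((e | ~b) | a) = 11111111010101011111111111111111
  (~c & ((e | ~b) | a)) = 11110000010100001111000011110000
  ((c & e) | (~c & ((e | ~b) | a))) = 11110101010101011111010111110101

((c & e) | (~c & ((e | ~b) | a)))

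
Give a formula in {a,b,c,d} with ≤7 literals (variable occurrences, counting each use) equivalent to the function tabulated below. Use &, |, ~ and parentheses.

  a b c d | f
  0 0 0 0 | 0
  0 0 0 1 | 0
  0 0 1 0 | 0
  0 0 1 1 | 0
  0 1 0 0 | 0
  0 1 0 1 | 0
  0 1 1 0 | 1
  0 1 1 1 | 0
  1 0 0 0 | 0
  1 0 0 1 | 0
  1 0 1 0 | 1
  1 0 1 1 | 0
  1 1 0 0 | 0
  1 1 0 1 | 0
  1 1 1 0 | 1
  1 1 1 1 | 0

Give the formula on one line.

  (b | a) = 0000111111111111
  ~d = 1010101010101010
  (c & ~d) = 0010001000100010
  ((b | a) & (c & ~d)) = 0000001000100010

((b | a) & (c & ~d))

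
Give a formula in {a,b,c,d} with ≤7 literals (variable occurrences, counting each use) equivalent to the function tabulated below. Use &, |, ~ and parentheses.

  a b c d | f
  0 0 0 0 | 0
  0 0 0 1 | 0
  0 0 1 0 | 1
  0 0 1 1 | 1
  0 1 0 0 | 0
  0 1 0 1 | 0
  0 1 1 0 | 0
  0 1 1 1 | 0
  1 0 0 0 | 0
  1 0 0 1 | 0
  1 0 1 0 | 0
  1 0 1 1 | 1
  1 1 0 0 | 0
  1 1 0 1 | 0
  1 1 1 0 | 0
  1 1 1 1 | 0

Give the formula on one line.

((~b & (b | c)) & ((d | ~a) | (b & ~d)))

  ~b = 1111000011110000
  (b | c) = 0011111100111111
  (~b & (b | c)) = 0011000000110000
  ~a = 1111111100000000
  (d | ~a) = 1111111101010101
  ~d = 1010101010101010
  (b & ~d) = 0000101000001010
  ((d | ~a) | (b & ~d)) = 1111111101011111
  ((~b & (b | c)) & ((d | ~a) | (b & ~d))) = 0011000000010000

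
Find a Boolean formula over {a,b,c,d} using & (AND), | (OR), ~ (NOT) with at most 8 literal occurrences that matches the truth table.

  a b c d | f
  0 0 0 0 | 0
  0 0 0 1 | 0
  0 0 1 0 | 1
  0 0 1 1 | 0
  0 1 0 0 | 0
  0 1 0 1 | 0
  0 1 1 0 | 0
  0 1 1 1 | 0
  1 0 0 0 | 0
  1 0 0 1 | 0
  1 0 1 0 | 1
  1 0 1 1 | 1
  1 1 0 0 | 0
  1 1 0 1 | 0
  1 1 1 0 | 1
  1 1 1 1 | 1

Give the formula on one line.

  ~b = 1111000011110000
  (d | ~b) = 1111010111110101
  ~a = 1111111100000000
  ((d | ~b) & ~a) = 1111010100000000
  ~d = 1010101010101010
  (~d | a) = 1010101011111111
  (((d | ~b) & ~a) & (~d | a)) = 1010000000000000
  (c & (((d | ~b) & ~a) & (~d | a))) = 0010000000000000
  (a & c) = 0000000000110011
  ((c & (((d | ~b) & ~a) & (~d | a))) | (a & c)) = 0010000000110011

((c & (((d | ~b) & ~a) & (~d | a))) | (a & c))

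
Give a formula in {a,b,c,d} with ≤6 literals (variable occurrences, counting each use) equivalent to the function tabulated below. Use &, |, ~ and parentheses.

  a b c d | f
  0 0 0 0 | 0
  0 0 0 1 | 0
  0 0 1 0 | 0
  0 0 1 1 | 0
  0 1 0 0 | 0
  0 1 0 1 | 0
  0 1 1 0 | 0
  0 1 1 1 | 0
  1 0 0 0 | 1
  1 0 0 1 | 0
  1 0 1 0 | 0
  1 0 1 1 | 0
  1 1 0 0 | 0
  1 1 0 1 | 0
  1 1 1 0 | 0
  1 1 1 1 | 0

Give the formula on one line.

  ~d = 1010101010101010
  ~c = 1100110011001100
  (d | ~c) = 1101110111011101
  (~d & (d | ~c)) = 1000100010001000
  ~b = 1111000011110000
  (~b & ~c) = 1100000011000000
  ((~b & ~c) & a) = 0000000011000000
  ((~d & (d | ~c)) & ((~b & ~c) & a)) = 0000000010000000

((~d & (d | ~c)) & ((~b & ~c) & a))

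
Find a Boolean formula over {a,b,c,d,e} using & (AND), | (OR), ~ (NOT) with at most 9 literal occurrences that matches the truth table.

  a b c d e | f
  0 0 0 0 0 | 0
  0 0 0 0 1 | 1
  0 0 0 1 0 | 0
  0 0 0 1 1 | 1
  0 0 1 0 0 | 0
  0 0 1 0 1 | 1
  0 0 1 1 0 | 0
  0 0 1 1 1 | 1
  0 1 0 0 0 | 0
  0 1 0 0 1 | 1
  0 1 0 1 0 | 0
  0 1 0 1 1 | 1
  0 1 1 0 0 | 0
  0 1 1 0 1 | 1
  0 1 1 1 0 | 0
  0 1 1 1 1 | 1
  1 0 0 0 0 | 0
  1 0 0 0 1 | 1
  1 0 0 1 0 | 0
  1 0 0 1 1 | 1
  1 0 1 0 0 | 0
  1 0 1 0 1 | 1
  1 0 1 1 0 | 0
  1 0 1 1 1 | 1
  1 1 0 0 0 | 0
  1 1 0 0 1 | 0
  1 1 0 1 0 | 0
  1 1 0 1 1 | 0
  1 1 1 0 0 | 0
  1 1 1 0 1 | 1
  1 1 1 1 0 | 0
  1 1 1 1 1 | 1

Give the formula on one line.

(e & ((~e & (c & ~a)) | (((~a | c) & e) | ~b)))

  ~e = 10101010101010101010101010101010
  ~a = 11111111111111110000000000000000
  (c & ~a) = 00001111000011110000000000000000
  (~e & (c & ~a)) = 00001010000010100000000000000000
  (~a | c) = 11111111111111110000111100001111
  ((~a | c) & e) = 01010101010101010000010100000101
  ~b = 11111111000000001111111100000000
  (((~a | c) & e) | ~b) = 11111111010101011111111100000101
  ((~e & (c & ~a)) | (((~a | c) & e) | ~b)) = 11111111010111111111111100000101
  (e & ((~e & (c & ~a)) | (((~a | c) & e) | ~b))) = 01010101010101010101010100000101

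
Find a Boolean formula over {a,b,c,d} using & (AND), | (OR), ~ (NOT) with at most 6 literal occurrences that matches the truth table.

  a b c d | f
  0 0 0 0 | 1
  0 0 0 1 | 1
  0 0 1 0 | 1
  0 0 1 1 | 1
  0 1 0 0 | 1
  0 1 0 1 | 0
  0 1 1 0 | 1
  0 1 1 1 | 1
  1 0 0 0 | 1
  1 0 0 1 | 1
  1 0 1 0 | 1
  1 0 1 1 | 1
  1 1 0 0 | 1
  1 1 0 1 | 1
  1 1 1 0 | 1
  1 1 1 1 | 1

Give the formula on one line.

((c & ~a) | ((~c & ~b) | (a | ~d)))

  ~a = 1111111100000000
  (c & ~a) = 0011001100000000
  ~c = 1100110011001100
  ~b = 1111000011110000
  (~c & ~b) = 1100000011000000
  ~d = 1010101010101010
  (a | ~d) = 1010101011111111
  ((~c & ~b) | (a | ~d)) = 1110101011111111
  ((c & ~a) | ((~c & ~b) | (a | ~d))) = 1111101111111111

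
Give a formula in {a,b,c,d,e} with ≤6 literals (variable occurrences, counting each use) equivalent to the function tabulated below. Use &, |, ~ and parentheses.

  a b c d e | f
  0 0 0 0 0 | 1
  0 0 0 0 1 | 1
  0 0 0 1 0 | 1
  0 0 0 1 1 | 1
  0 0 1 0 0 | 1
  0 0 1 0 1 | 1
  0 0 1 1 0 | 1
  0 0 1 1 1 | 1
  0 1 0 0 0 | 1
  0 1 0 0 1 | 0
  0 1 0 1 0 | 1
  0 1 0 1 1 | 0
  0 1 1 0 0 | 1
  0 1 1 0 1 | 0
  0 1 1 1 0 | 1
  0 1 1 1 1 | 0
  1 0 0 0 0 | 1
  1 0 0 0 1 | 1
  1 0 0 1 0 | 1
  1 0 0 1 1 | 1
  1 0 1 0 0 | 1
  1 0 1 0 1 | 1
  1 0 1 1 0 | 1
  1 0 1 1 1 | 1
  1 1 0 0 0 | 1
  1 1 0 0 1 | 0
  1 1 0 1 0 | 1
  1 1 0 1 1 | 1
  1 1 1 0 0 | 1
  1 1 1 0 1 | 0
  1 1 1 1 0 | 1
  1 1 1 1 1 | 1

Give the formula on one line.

(((a & d) | ~e) | ~b)

  (a & d) = 00000000000000000011001100110011
  ~e = 10101010101010101010101010101010
  ((a & d) | ~e) = 10101010101010101011101110111011
  ~b = 11111111000000001111111100000000
  (((a & d) | ~e) | ~b) = 11111111101010101111111110111011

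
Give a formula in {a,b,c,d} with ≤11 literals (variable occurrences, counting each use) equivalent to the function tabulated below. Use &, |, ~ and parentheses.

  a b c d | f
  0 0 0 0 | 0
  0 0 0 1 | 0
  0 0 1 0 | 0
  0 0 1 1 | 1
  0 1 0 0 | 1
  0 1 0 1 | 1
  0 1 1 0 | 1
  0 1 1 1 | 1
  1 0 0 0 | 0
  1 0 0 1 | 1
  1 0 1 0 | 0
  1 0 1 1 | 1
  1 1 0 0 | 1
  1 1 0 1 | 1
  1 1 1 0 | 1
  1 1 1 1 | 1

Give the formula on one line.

((((~c & b) | (b & d)) | ((c | ~d) | a)) & (d | b))

  ~c = 1100110011001100
  (~c & b) = 0000110000001100
  (b & d) = 0000010100000101
  ((~c & b) | (b & d)) = 0000110100001101
  ~d = 1010101010101010
  (c | ~d) = 1011101110111011
  ((c | ~d) | a) = 1011101111111111
  (((~c & b) | (b & d)) | ((c | ~d) | a)) = 1011111111111111
  (d | b) = 0101111101011111
  ((((~c & b) | (b & d)) | ((c | ~d) | a)) & (d | b)) = 0001111101011111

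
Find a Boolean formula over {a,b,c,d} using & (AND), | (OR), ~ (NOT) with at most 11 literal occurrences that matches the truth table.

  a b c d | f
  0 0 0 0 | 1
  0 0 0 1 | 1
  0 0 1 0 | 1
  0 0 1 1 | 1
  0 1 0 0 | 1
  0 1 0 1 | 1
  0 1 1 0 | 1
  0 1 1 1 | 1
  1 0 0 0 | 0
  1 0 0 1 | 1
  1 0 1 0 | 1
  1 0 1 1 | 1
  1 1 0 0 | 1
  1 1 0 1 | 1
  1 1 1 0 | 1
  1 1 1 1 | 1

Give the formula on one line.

((~a | d) | ((a & d) | ((~b & (a & c)) | b)))

  ~a = 1111111100000000
  (~a | d) = 1111111101010101
  (a & d) = 0000000001010101
  ~b = 1111000011110000
  (a & c) = 0000000000110011
  (~b & (a & c)) = 0000000000110000
  ((~b & (a & c)) | b) = 0000111100111111
  ((a & d) | ((~b & (a & c)) | b)) = 0000111101111111
  ((~a | d) | ((a & d) | ((~b & (a & c)) | b))) = 1111111101111111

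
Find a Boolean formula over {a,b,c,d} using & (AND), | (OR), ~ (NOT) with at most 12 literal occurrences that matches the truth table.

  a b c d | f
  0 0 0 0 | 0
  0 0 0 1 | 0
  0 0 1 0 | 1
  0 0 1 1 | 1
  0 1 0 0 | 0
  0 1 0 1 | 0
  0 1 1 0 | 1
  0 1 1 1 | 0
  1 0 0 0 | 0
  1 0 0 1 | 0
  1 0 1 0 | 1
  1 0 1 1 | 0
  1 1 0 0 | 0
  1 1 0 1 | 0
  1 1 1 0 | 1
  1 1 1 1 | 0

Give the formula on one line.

  (c | b) = 0011111100111111
  ~b = 1111000011110000
  (~b | c) = 1111001111110011
  ~d = 1010101010101010
  (~d & a) = 0000000010101010
  ~a = 1111111100000000
  ((~d & a) | ~a) = 1111111110101010
  ((~b | c) & ((~d & a) | ~a)) = 1111001110100010
  (~b | ~d) = 1111101011111010
  (((~b | c) & ((~d & a) | ~a)) & (~b | ~d)) = 1111001010100010
  ((c | b) & (((~b | c) & ((~d & a) | ~a)) & (~b | ~d))) = 0011001000100010

((c | b) & (((~b | c) & ((~d & a) | ~a)) & (~b | ~d)))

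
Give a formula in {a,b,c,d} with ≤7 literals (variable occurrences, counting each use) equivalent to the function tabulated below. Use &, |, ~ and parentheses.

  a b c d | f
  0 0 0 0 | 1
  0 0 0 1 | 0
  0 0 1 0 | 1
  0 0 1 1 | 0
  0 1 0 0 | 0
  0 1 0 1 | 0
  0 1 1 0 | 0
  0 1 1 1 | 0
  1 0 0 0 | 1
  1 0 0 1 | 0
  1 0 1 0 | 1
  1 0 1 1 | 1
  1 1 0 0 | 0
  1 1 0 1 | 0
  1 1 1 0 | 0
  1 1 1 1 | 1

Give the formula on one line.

  ~d = 1010101010101010
  ~b = 1111000011110000
  (~d & ~b) = 1010000010100000
  (d & a) = 0000000001010101
  (d & c) = 0001000100010001
  ((d & a) & (d & c)) = 0000000000010001
  ((~d & ~b) | ((d & a) & (d & c))) = 1010000010110001

((~d & ~b) | ((d & a) & (d & c)))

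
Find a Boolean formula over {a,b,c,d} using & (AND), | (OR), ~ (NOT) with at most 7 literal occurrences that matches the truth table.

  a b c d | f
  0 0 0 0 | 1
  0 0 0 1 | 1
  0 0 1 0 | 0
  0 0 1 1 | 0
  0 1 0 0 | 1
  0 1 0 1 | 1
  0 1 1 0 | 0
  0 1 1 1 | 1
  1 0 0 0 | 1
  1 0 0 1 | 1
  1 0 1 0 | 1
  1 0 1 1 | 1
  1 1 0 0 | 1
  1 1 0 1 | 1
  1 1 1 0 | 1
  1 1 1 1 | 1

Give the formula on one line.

(((d & b) | ~c) | a)

  (d & b) = 0000010100000101
  ~c = 1100110011001100
  ((d & b) | ~c) = 1100110111001101
  (((d & b) | ~c) | a) = 1100110111111111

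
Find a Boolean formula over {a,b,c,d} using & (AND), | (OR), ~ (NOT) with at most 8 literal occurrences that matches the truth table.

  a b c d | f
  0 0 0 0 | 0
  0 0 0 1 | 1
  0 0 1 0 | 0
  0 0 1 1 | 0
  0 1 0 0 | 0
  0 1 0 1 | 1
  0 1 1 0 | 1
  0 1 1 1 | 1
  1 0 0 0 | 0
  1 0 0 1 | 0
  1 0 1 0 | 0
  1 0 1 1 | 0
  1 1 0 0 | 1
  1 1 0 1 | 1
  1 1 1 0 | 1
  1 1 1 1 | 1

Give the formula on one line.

  ~c = 1100110011001100
  ~a = 1111111100000000
  (~c & ~a) = 1100110000000000
  (b | (~c & ~a)) = 1100111100001111
  ~d = 1010101010101010
  (~d & a) = 0000000010101010
  (c | (~d & a)) = 0011001110111011
  (d | (c | (~d & a))) = 0111011111111111
  ((b | (~c & ~a)) & (d | (c | (~d & a)))) = 0100011100001111

((b | (~c & ~a)) & (d | (c | (~d & a))))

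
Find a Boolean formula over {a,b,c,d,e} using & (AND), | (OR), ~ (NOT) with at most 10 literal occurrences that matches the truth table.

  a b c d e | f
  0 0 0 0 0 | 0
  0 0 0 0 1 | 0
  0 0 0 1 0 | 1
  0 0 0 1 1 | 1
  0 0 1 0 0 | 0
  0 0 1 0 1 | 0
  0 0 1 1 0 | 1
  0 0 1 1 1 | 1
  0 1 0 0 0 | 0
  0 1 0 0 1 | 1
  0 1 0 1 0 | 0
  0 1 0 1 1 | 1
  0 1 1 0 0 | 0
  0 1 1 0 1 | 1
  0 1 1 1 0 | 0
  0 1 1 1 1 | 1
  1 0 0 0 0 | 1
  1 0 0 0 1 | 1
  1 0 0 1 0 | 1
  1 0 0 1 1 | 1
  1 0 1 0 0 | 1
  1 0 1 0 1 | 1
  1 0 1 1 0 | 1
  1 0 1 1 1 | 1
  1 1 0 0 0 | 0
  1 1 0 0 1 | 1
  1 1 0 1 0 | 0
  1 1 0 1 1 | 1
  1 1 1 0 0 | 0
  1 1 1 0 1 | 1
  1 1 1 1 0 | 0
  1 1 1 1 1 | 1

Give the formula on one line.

  ~a = 11111111111111110000000000000000
  ~d = 11001100110011001100110011001100
  (~a | ~d) = 11111111111111111100110011001100
  ((~a | ~d) & b) = 00000000111111110000000011001100
  (a | d) = 00110011001100111111111111111111
  (((~a | ~d) & b) | (a | d)) = 00110011111111111111111111111111
  ~b = 11111111000000001111111100000000
  (~b | e) = 11111111010101011111111101010101
  ((((~a | ~d) & b) | (a | d)) & (~b | e)) = 00110011010101011111111101010101

((((~a | ~d) & b) | (a | d)) & (~b | e))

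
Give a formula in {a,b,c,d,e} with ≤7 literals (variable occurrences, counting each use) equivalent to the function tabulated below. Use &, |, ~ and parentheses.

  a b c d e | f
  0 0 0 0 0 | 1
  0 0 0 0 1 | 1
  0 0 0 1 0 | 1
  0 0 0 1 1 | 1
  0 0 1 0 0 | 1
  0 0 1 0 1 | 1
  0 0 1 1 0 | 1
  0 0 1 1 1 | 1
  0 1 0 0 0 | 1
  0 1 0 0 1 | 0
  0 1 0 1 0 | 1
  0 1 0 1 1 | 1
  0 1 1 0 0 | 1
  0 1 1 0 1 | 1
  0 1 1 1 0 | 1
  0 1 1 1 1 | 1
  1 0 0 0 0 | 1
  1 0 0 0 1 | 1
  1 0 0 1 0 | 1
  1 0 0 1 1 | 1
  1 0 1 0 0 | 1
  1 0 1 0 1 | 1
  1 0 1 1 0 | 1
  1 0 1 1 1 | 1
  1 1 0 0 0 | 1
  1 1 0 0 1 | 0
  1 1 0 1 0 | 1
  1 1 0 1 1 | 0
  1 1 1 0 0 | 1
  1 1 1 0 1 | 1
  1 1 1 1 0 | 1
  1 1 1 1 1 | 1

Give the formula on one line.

  ~e = 10101010101010101010101010101010
  ~a = 11111111111111110000000000000000
  (~a | c) = 11111111111111110000111100001111
  (d & (~a | c)) = 00110011001100110000001100000011
  ((d & (~a | c)) | c) = 00111111001111110000111100001111
  (~e | ((d & (~a | c)) | c)) = 10111111101111111010111110101111
  ~b = 11111111000000001111111100000000
  ((~e | ((d & (~a | c)) | c)) | ~b) = 11111111101111111111111110101111

((~e | ((d & (~a | c)) | c)) | ~b)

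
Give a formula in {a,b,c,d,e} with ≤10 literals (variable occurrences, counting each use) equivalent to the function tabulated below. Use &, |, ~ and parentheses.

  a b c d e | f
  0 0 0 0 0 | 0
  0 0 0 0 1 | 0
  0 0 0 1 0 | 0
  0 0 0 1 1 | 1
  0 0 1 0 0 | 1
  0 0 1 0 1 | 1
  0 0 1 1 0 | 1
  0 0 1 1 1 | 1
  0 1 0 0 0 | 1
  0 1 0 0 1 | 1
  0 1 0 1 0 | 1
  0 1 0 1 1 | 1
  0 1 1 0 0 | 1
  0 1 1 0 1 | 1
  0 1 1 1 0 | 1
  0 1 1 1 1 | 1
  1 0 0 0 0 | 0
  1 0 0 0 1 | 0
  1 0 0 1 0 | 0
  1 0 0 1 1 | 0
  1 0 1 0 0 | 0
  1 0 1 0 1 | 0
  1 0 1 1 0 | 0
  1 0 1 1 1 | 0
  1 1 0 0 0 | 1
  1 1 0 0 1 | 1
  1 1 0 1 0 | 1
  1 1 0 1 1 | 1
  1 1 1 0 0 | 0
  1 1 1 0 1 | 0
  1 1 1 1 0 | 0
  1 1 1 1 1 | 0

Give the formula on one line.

  (e & d) = 00010001000100010001000100010001
  ((e & d) | c) = 00011111000111110001111100011111
  ~e = 10101010101010101010101010101010
  (~e & a) = 00000000000000001010101010101010
  (((e & d) | c) | (~e & a)) = 00011111000111111011111110111111
  ~a = 11111111111111110000000000000000
  ((((e & d) | c) | (~e & a)) & ~a) = 00011111000111110000000000000000
  ~c = 11110000111100001111000011110000
  (~c & b) = 00000000111100000000000011110000
  (((((e & d) | c) | (~e & a)) & ~a) | (~c & b)) = 00011111111111110000000011110000

(((((e & d) | c) | (~e & a)) & ~a) | (~c & b))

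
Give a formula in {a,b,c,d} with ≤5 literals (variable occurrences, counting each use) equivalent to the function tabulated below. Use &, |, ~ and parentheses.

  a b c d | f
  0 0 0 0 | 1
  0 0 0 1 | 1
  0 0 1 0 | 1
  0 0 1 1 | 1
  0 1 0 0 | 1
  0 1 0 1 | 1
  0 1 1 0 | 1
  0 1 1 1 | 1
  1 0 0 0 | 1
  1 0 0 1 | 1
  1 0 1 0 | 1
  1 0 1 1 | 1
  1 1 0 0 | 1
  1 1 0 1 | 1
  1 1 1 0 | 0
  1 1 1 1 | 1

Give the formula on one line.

((~c | d) | (~a | ~b))

  ~c = 1100110011001100
  (~c | d) = 1101110111011101
  ~a = 1111111100000000
  ~b = 1111000011110000
  (~a | ~b) = 1111111111110000
  ((~c | d) | (~a | ~b)) = 1111111111111101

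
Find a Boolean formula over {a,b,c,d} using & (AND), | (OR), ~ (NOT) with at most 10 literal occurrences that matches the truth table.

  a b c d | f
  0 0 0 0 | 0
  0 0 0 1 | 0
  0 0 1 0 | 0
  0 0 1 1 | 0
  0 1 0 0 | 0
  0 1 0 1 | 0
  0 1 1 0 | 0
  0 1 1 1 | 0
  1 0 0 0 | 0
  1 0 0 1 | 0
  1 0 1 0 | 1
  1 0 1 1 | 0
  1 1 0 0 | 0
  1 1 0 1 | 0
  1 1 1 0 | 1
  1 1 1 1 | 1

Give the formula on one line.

  (c & a) = 0000000000110011
  (b & c) = 0000001100000011
  ~d = 1010101010101010
  ((b & c) | ~d) = 1010101110101011
  ~a = 1111111100000000
  (b | ~a) = 1111111100001111
  (((b & c) | ~d) | (b | ~a)) = 1111111110101111
  ((c & a) & (((b & c) | ~d) | (b | ~a))) = 0000000000100011

((c & a) & (((b & c) | ~d) | (b | ~a)))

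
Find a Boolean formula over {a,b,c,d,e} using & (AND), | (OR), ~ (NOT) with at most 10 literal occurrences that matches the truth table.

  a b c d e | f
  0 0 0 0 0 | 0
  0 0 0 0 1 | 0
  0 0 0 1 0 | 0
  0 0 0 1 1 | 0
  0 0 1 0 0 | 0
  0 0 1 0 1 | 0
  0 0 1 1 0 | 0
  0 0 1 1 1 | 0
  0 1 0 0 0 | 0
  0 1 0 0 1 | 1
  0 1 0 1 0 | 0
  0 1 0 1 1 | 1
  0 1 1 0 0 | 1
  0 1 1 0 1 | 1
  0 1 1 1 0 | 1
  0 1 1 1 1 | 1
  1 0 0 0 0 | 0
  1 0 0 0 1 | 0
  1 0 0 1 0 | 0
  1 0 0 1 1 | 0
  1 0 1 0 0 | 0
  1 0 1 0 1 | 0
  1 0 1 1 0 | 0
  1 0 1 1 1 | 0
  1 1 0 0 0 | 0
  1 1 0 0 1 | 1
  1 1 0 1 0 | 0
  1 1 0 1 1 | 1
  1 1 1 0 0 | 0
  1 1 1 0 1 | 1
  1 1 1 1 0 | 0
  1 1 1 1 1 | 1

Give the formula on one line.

  ~a = 11111111111111110000000000000000
  (c & ~a) = 00001111000011110000000000000000
  (b & (c & ~a)) = 00000000000011110000000000000000
  (~a | c) = 11111111111111110000111100001111
  (d | (~a | c)) = 11111111111111110011111100111111
  ~b = 11111111000000001111111100000000
  ((d | (~a | c)) & ~b) = 11111111000000000011111100000000
  ((b & (c & ~a)) | ((d | (~a | c)) & ~b)) = 11111111000011110011111100000000
  (e | ((b & (c & ~a)) | ((d | (~a | c)) & ~b))) = 11111111010111110111111101010101
  ((e | ((b & (c & ~a)) | ((d | (~a | c)) & ~b))) & b) = 00000000010111110000000001010101

((e | ((b & (c & ~a)) | ((d | (~a | c)) & ~b))) & b)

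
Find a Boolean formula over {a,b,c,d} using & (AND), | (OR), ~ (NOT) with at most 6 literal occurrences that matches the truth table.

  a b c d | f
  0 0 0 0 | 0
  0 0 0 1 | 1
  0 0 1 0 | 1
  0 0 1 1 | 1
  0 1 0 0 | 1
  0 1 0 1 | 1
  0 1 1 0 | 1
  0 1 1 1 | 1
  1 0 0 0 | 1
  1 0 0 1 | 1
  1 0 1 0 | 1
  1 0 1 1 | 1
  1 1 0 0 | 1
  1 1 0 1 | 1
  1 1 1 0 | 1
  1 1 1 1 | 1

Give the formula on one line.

  (b | d) = 0101111101011111
  (c | b) = 0011111100111111
  ((b | d) | (c | b)) = 0111111101111111
  (((b | d) | (c | b)) | a) = 0111111111111111

(((b | d) | (c | b)) | a)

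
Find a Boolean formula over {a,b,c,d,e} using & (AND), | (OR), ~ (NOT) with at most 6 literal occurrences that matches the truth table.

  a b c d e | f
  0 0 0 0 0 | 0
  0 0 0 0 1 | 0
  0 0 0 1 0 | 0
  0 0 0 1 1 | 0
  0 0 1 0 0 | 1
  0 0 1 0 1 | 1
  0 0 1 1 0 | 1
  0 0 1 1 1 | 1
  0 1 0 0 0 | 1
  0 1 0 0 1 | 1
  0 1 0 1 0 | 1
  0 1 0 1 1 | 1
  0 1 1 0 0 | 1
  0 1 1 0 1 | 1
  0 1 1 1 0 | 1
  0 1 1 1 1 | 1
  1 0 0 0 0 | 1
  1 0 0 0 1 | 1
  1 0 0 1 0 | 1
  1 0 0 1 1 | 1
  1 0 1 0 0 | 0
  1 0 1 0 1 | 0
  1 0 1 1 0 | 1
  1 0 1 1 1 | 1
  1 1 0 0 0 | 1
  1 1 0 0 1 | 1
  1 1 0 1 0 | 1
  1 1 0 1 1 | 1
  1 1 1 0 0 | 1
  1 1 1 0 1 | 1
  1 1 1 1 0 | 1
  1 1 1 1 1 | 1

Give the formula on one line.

  ~c = 11110000111100001111000011110000
  (d | ~c) = 11110011111100111111001111110011
  (a & (d | ~c)) = 00000000000000001111001111110011
  ~a = 11111111111111110000000000000000
  (c & ~a) = 00001111000011110000000000000000
  (b | (c & ~a)) = 00001111111111110000000011111111
  ((a & (d | ~c)) | (b | (c & ~a))) = 00001111111111111111001111111111

((a & (d | ~c)) | (b | (c & ~a)))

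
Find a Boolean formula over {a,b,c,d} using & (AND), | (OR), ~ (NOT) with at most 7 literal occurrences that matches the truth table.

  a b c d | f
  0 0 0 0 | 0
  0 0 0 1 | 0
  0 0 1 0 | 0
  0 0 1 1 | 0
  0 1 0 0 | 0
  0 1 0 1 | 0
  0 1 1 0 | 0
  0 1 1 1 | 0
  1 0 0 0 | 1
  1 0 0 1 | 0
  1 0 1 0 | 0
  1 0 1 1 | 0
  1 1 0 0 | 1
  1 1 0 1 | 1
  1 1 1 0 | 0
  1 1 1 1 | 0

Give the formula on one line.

  ~c = 1100110011001100
  ~d = 1010101010101010
  (b | ~d) = 1010111110101111
  (~c & (b | ~d)) = 1000110010001100
  (a & (~c & (b | ~d))) = 0000000010001100

(a & (~c & (b | ~d)))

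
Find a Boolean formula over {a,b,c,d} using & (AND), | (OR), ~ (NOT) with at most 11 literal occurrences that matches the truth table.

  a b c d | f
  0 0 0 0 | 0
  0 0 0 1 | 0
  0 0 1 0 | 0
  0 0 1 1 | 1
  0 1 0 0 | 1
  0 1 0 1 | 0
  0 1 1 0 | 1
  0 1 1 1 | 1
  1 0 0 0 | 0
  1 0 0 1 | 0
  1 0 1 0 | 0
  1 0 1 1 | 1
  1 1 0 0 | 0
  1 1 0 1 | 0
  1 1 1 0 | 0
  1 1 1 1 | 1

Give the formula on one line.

((((~a | (d | ~c)) & (c | ~d)) & (b | d)) & (c | ~a))

  ~a = 1111111100000000
  ~c = 1100110011001100
  (d | ~c) = 1101110111011101
  (~a | (d | ~c)) = 1111111111011101
  ~d = 1010101010101010
  (c | ~d) = 1011101110111011
  ((~a | (d | ~c)) & (c | ~d)) = 1011101110011001
  (b | d) = 0101111101011111
  (((~a | (d | ~c)) & (c | ~d)) & (b | d)) = 0001101100011001
  (c | ~a) = 1111111100110011
  ((((~a | (d | ~c)) & (c | ~d)) & (b | d)) & (c | ~a)) = 0001101100010001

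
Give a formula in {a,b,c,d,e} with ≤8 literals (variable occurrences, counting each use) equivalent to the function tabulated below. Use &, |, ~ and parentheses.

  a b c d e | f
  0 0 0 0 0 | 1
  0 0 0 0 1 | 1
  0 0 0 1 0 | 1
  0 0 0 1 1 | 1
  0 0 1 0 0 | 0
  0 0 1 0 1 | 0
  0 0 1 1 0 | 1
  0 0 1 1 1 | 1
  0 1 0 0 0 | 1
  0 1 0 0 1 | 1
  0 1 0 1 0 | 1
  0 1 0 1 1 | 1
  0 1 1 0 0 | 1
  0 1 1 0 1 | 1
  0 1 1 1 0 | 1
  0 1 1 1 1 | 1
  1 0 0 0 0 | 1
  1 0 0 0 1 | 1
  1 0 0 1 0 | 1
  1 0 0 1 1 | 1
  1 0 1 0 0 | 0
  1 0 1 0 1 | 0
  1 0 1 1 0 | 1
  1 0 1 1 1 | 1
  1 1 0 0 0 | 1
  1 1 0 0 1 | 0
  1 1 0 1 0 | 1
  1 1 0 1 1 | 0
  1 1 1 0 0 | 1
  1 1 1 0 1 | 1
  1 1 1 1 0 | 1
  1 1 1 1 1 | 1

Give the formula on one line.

  ~a = 11111111111111110000000000000000
  (~a & b) = 00000000111111110000000000000000
  ~b = 11111111000000001111111100000000
  ~c = 11110000111100001111000011110000
  (~c | d) = 11110011111100111111001111110011
  (~b & (~c | d)) = 11110011000000001111001100000000
  ((~a & b) | (~b & (~c | d))) = 11110011111111111111001100000000
  ~e = 10101010101010101010101010101010
  (~e | c) = 10101111101011111010111110101111
  (b & (~e | c)) = 00000000101011110000000010101111
  (((~a & b) | (~b & (~c | d))) | (b & (~e | c))) = 11110011111111111111001110101111

(((~a & b) | (~b & (~c | d))) | (b & (~e | c)))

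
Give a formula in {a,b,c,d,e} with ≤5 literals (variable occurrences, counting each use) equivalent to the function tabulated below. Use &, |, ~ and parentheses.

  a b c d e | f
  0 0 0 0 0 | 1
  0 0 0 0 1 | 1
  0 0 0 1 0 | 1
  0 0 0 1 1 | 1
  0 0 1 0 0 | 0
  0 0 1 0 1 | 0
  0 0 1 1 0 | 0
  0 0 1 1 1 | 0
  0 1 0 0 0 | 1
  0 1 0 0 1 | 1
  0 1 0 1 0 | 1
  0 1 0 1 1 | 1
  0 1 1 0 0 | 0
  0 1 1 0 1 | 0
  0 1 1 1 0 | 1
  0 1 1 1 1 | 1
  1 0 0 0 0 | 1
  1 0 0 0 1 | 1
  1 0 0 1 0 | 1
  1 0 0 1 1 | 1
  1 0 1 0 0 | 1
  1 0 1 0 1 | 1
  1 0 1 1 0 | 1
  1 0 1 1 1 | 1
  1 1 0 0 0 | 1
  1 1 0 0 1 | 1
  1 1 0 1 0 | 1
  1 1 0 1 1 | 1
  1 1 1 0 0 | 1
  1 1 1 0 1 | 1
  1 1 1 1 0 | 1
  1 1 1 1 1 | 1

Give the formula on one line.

(~c | ((b & (d & c)) | a))

  ~c = 11110000111100001111000011110000
  (d & c) = 00000011000000110000001100000011
  (b & (d & c)) = 00000000000000110000000000000011
  ((b & (d & c)) | a) = 00000000000000111111111111111111
  (~c | ((b & (d & c)) | a)) = 11110000111100111111111111111111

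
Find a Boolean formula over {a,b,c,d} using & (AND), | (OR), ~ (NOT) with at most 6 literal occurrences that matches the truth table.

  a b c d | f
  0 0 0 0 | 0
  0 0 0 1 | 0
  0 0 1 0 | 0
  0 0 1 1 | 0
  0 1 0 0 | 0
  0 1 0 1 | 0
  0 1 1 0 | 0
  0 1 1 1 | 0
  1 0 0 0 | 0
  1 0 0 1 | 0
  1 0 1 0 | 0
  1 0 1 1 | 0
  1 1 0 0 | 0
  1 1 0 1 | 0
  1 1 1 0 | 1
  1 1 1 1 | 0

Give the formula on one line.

(((a | ~b) & b) & (c & ~d))

  ~b = 1111000011110000
  (a | ~b) = 1111000011111111
  ((a | ~b) & b) = 0000000000001111
  ~d = 1010101010101010
  (c & ~d) = 0010001000100010
  (((a | ~b) & b) & (c & ~d)) = 0000000000000010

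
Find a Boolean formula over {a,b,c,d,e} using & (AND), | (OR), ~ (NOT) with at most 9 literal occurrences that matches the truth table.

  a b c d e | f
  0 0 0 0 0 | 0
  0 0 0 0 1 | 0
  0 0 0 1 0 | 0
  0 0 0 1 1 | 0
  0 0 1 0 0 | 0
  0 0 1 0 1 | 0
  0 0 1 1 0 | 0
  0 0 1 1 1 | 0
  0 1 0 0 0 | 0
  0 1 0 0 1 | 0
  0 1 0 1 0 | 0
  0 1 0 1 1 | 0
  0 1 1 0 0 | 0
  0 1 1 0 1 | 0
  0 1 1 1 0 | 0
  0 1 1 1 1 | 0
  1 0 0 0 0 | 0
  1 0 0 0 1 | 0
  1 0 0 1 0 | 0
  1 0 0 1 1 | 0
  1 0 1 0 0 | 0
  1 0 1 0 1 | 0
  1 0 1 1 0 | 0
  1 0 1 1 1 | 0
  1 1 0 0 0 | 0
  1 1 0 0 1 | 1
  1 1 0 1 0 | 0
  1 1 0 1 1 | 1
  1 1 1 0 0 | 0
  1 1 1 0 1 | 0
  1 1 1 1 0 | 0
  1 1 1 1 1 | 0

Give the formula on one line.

  ~c = 11110000111100001111000011110000
  (~c & a) = 00000000000000001111000011110000
  ~e = 10101010101010101010101010101010
  ~a = 11111111111111110000000000000000
  (~e & ~a) = 10101010101010100000000000000000
  ((~e & ~a) | e) = 11111111111111110101010101010101
  (b & ((~e & ~a) | e)) = 00000000111111110000000001010101
  (c | a) = 00001111000011111111111111111111
  ((b & ((~e & ~a) | e)) & (c | a)) = 00000000000011110000000001010101
  ((~c & a) & ((b & ((~e & ~a) | e)) & (c | a))) = 00000000000000000000000001010000

((~c & a) & ((b & ((~e & ~a) | e)) & (c | a)))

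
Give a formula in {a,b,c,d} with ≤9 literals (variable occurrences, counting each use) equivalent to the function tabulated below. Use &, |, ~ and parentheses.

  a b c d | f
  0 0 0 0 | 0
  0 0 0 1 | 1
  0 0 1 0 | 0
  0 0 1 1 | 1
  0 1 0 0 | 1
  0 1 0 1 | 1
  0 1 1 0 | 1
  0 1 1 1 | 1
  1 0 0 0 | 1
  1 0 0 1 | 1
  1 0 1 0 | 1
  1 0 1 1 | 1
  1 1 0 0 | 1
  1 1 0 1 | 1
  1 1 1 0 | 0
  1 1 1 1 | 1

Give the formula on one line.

  ~c = 1100110011001100
  ~b = 1111000011110000
  (~c | ~b) = 1111110011111100
  (a & (~c | ~b)) = 0000000011111100
  (d | (a & (~c | ~b))) = 0101010111111101
  ~a = 1111111100000000
  (~a & b) = 0000111100000000
  ((d | (a & (~c | ~b))) | (~a & b)) = 0101111111111101

((d | (a & (~c | ~b))) | (~a & b))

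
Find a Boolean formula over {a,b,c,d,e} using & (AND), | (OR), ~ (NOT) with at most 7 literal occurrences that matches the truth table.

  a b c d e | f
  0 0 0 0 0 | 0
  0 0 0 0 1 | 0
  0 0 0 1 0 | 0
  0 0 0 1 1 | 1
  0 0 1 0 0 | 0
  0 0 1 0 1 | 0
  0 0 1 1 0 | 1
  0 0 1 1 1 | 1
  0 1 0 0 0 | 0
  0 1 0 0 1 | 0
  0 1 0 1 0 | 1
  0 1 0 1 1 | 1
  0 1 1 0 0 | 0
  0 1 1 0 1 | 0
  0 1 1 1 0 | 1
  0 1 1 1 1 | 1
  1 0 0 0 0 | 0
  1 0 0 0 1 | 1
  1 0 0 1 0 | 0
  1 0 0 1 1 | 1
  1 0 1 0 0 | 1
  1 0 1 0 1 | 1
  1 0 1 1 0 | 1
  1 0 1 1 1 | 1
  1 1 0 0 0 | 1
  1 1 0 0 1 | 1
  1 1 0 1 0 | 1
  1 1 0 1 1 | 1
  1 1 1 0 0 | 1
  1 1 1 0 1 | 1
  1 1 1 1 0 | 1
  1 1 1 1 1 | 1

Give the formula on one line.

((a | d) & (c | (b | e)))

  (a | d) = 00110011001100111111111111111111
  (b | e) = 01010101111111110101010111111111
  (c | (b | e)) = 01011111111111110101111111111111
  ((a | d) & (c | (b | e))) = 00010011001100110101111111111111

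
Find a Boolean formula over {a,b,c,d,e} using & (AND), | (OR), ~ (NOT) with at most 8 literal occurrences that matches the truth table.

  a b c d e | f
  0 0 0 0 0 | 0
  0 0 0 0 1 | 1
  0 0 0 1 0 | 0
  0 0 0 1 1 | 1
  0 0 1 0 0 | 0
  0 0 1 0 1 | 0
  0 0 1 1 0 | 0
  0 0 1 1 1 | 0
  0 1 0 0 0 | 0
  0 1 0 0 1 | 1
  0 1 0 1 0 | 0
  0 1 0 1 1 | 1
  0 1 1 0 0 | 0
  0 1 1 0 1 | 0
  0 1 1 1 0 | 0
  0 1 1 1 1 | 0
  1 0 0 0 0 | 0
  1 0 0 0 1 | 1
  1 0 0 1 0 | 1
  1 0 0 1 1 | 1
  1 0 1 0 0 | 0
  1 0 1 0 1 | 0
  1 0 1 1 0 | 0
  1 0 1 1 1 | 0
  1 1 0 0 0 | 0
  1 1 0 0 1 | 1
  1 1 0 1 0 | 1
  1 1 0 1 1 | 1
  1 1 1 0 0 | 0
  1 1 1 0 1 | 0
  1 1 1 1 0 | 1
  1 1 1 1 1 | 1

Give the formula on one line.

(((d & a) | (~c & e)) & (~c | b))

  (d & a) = 00000000000000000011001100110011
  ~c = 11110000111100001111000011110000
  (~c & e) = 01010000010100000101000001010000
  ((d & a) | (~c & e)) = 01010000010100000111001101110011
  (~c | b) = 11110000111111111111000011111111
  (((d & a) | (~c & e)) & (~c | b)) = 01010000010100000111000001110011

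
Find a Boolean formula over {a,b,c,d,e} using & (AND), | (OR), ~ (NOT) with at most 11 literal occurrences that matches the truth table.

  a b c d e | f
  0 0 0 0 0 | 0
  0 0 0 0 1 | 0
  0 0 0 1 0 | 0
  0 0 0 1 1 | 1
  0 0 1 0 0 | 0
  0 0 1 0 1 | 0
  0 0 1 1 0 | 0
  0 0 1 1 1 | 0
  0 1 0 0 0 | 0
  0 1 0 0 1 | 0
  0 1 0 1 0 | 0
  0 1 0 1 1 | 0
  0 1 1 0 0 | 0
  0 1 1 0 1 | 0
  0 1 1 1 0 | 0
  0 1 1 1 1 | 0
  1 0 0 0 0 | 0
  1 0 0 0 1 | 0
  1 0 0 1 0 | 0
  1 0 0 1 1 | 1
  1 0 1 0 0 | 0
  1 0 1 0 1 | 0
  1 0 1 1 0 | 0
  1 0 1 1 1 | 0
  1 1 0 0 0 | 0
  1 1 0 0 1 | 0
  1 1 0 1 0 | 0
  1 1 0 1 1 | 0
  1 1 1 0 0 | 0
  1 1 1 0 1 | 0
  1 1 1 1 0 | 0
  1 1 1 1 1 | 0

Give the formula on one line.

((c | (~b | ~e)) & ((d | (c & ~a)) & (~c & e)))

  ~b = 11111111000000001111111100000000
  ~e = 10101010101010101010101010101010
  (~b | ~e) = 11111111101010101111111110101010
  (c | (~b | ~e)) = 11111111101011111111111110101111
  ~a = 11111111111111110000000000000000
  (c & ~a) = 00001111000011110000000000000000
  (d | (c & ~a)) = 00111111001111110011001100110011
  ~c = 11110000111100001111000011110000
  (~c & e) = 01010000010100000101000001010000
  ((d | (c & ~a)) & (~c & e)) = 00010000000100000001000000010000
  ((c | (~b | ~e)) & ((d | (c & ~a)) & (~c & e))) = 00010000000000000001000000000000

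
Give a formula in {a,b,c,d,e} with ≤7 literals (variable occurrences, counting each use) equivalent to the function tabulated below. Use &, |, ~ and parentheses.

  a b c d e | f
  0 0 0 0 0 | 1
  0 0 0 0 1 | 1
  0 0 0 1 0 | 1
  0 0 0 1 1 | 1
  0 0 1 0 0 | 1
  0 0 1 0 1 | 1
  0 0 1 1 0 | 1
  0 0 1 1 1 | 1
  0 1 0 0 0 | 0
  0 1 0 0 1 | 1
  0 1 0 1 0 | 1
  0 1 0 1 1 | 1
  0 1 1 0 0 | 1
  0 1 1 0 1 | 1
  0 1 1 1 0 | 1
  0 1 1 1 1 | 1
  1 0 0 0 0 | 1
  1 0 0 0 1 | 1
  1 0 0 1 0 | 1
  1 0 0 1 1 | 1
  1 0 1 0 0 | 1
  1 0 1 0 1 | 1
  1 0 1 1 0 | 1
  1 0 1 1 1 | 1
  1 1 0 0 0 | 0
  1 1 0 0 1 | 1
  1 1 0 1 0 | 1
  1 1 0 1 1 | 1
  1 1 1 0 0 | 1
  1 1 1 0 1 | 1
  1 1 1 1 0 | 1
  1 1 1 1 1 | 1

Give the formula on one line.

  ~b = 11111111000000001111111100000000
  (e | c) = 01011111010111110101111101011111
  (~b | (e | c)) = 11111111010111111111111101011111
  (d | (~b | (e | c))) = 11111111011111111111111101111111

(d | (~b | (e | c)))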